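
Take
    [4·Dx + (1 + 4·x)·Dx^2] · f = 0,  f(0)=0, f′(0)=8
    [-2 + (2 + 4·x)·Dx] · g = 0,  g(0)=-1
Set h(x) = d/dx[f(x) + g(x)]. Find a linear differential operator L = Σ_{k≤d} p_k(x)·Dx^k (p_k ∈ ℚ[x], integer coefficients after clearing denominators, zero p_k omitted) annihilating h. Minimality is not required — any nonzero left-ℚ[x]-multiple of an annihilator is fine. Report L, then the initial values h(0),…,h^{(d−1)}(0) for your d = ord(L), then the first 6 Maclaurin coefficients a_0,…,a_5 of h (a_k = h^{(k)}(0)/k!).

f: a_k = 0, 8, -16, 128/3, -128, 2048/5, …
g: a_k = -1, -1, 1/2, -1/2, 5/8, -7/8, …
f+g: L₀ = lclm(L_f,L_g), ord ≤ 2+1.
h₀' ⇒ L via d/dx closure of L₀.
L = (20 + 16·x) + (29 + 104·x + 80·x^2)·Dx + (3 + 22·x + 48·x^2 + 32·x^3)·Dx^2  (order 2).
h: a_k = 7, -31, 253/2, -1019/2, 16349/8, -65473/8, …
ICs: h(0) = 7, h′(0) = -31.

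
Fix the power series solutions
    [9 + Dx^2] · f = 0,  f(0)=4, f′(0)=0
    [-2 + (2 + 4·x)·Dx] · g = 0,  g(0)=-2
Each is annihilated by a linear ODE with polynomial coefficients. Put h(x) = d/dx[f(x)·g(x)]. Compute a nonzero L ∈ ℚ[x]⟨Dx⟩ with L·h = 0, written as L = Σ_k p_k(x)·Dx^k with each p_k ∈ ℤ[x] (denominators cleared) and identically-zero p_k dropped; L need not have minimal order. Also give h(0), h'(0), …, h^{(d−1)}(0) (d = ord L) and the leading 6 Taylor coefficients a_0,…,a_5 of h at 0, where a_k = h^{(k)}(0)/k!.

f: a_k = 4, 0, -18, 0, 27/2, 0, …
g: a_k = -2, -2, 1, -1, 5/4, -7/4, …
h₀=f·g: eliminate ⇒ L₀, order ≤ 2·1.
h₀' ⇒ L via d/dx closure of L₀.
L = (14 + 84·x + 192·x^2 + 216·x^3 + 108·x^4) + (-1 - 8·x - 18·x^2 - 12·x^3)·Dx + (1 + 7·x + 19·x^2 + 24·x^3 + 12·x^4)·Dx^2  (order 2).
h: a_k = -8, 80, 96, -160, -80, 288/5, …
ICs: h(0) = -8, h′(0) = 80.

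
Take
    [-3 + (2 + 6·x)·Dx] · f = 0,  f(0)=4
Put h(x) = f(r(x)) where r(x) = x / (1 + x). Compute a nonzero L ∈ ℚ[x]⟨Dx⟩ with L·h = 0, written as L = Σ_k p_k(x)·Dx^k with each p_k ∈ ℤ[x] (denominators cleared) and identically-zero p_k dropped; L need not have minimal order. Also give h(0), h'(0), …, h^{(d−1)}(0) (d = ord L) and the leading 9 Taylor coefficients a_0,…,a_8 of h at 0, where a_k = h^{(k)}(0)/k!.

f: a_k = 4, 6, -9/2, 27/4, -405/32, 1701/64, -15309/256, 72171/512, -2814669/8192, …
Change of var in L_f (x↦r) gives L₀.
L = -3 + (2 + 10·x + 8·x^2)·Dx  (order 1).
h: a_k = 4, 6, -21/2, 87/4, -1677/32, 9069/64, -106305/256, 658335/512, -33903165/8192, …
ICs: h(0) = 4.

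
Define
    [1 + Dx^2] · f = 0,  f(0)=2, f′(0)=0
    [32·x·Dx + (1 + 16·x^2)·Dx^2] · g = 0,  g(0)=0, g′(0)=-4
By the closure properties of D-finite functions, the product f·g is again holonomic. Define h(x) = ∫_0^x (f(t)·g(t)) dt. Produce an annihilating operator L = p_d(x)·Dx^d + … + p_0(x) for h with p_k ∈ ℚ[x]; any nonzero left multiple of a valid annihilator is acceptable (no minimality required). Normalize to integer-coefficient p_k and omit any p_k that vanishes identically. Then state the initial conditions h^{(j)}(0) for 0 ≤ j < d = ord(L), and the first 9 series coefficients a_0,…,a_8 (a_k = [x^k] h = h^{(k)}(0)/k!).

f: a_k = 2, 0, -1, 0, 1/12, 0, -1/360, 0, 1/20160, …
g: a_k = 0, -4, 0, 64/3, 0, -1024/5, 0, 16384/7, 0, …
Sym-product of L_f,L_g gives L₀ (≤ ord 4).
Integrate: L := L₀·Dx.
L = (1105 + 51776·x^2 + 22016·x^4 + 16384·x^6 + 65536·x^8)·Dx + (2112·x + 35840·x^3 + 49152·x^5 + 262144·x^7)·Dx^2 + (1122 + 52352·x^2 + 27648·x^4 + 32768·x^6 + 131072·x^8)·Dx^3 + (2112·x + 35840·x^3 + 49152·x^5 + 262144·x^7)·Dx^4 + (17 + 576·x^2 + 5632·x^4 + 16384·x^6 + 65536·x^8)·Dx^5  (order 5).
h: a_k = 0, 0, -4, 0, 35/3, 0, -6469/90, 0, 3079271/5040, …
ICs: h(0) = 0, h′(0) = 0, h′′(0) = -8, h′′′(0) = 0, h′′′′(0) = 280.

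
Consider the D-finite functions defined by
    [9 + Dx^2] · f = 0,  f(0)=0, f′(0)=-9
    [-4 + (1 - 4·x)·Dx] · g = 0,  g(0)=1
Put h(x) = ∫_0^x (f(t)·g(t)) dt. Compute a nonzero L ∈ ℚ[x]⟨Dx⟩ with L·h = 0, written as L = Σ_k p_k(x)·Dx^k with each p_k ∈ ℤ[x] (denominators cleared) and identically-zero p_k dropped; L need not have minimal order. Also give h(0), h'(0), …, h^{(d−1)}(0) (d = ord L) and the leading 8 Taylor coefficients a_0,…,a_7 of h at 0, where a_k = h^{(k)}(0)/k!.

L = (-9 + 36·x)·Dx + 8·Dx^2 + (-1 + 4·x)·Dx^3  (order 3).
h: a_k = 0, 0, -9/2, -12, -261/8, -522/5, -27921/80, -83763/70, …
ICs: h(0) = 0, h′(0) = 0, h′′(0) = -9.

f: a_k = 0, -9, 0, 27/2, 0, -243/40, 0, 729/560, …
g: a_k = 1, 4, 16, 64, 256, 1024, 4096, 16384, …
Product ⇒ symmetric product L₀, ord ≤ 2.
h=∫₀ˣh₀: take L = L₀·Dx.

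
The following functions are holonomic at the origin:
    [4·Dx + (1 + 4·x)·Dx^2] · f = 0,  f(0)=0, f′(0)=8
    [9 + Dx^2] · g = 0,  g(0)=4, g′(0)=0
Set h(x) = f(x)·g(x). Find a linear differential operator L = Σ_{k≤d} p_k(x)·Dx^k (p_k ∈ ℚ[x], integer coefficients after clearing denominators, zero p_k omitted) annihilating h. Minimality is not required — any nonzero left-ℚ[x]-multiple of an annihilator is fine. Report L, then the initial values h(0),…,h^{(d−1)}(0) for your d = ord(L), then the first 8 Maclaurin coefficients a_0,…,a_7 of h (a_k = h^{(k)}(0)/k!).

f: a_k = 0, 8, -16, 128/3, -128, 2048/5, -4096/3, 32768/7, …
g: a_k = 4, 0, -18, 0, 27/2, 0, -81/20, 0, …
Product ⇒ symmetric product L₀, ord ≤ 4.
L = (-2043 - 1296·x + 44064·x^2 + 186624·x^3 + 186624·x^4) + (72 + 5472·x + 31104·x^2 + 41472·x^3)·Dx + (-182 + 864·x + 12096·x^2 + 41472·x^3 + 41472·x^4)·Dx^2 + (8 + 608·x + 3456·x^2 + 4608·x^3)·Dx^3 + (5 + 112·x + 800·x^2 + 2304·x^3 + 2304·x^4)·Dx^4  (order 4).
h: a_k = 0, 32, -64, 80/3, -224, 4892/5, -10120/3, 416338/35, …
ICs: h(0) = 0, h′(0) = 32, h′′(0) = -128, h′′′(0) = 160.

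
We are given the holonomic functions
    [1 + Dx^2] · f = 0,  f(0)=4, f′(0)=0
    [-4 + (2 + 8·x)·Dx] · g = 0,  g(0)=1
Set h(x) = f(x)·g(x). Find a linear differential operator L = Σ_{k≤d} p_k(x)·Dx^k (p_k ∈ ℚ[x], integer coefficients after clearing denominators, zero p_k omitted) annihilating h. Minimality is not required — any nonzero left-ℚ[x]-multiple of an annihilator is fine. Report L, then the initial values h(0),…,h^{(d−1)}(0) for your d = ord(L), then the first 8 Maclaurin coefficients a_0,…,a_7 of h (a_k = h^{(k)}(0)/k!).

f: a_k = 4, 0, -2, 0, 1/6, 0, -1/180, 0, …
g: a_k = 1, 2, -2, 4, -10, 28, -84, 264, …
Sym-product of L_f,L_g gives L₀ (≤ ord 2).
L = (13 + 8·x + 16·x^2) + (-4 - 16·x)·Dx + (1 + 8·x + 16·x^2)·Dx^2  (order 2).
h: a_k = 4, 8, -10, 12, -215/6, 313/3, -56941/180, 90059/90, …
ICs: h(0) = 4, h′(0) = 8.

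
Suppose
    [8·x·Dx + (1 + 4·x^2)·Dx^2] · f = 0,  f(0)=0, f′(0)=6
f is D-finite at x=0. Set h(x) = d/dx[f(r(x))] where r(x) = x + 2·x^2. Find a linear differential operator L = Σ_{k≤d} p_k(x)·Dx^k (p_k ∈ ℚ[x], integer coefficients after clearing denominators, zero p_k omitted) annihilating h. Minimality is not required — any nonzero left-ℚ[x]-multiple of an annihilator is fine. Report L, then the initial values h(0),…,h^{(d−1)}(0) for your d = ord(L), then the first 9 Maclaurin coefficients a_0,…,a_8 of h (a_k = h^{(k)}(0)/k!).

L = (-4 + 8·x + 64·x^2 + 192·x^3 + 192·x^4) + (1 + 4·x + 4·x^2 + 32·x^3 + 80·x^4 + 64·x^5)·Dx  (order 1).
h: a_k = 6, 24, -24, -192, -384, 768, 4992, 6144, -26112, …
ICs: h(0) = 6.

f: a_k = 0, 6, 0, -8, 0, 96/5, 0, -384/7, 0, …
f∘r: x↦r, Dx↦Dx/r' in L_f ⇒ L₀.
h₀' ⇒ L via d/dx closure of L₀.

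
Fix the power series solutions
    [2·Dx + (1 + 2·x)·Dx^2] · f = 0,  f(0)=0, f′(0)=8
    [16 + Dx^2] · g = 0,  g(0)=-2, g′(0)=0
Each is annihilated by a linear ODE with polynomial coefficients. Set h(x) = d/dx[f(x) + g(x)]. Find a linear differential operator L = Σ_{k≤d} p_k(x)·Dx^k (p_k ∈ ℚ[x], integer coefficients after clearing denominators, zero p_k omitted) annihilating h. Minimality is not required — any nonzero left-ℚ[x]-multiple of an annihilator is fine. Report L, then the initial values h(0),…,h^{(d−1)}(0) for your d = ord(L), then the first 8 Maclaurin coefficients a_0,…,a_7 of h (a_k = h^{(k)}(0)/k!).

f: a_k = 0, 8, -8, 32/3, -16, 128/5, -128/3, 512/7, …
g: a_k = -2, 0, 16, 0, -64/3, 0, 512/45, 0, …
f+g: L₀ = lclm(L_f,L_g), ord ≤ 2+2.
Differentiate: ansatz ord ≤ ord L₀ ⇒ L.
L = (160 + 256·x + 256·x^2) + (48 + 224·x + 384·x^2 + 256·x^3)·Dx + (10 + 16·x + 16·x^2)·Dx^2 + (3 + 14·x + 24·x^2 + 16·x^3)·Dx^3  (order 3).
h: a_k = 8, 16, 32, -448/3, 128, -2816/15, 512, -330752/315, …
ICs: h(0) = 8, h′(0) = 16, h′′(0) = 64.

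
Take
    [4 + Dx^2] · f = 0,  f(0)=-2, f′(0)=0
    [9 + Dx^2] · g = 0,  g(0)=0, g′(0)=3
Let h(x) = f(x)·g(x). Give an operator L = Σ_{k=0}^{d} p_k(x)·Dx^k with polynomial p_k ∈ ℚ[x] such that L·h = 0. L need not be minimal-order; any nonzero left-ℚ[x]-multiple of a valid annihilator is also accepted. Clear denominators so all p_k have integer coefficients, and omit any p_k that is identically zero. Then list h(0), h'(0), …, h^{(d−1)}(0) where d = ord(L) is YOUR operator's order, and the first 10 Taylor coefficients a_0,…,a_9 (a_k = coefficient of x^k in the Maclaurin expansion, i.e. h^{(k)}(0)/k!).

f: a_k = -2, 0, 4, 0, -4/3, 0, 8/45, 0, -4/315, 0, …
g: a_k = 0, 3, 0, -9/2, 0, 81/40, 0, -243/560, 0, 243/4480, …
f·g: L₀ = L_f ⊗_s L_g, ord ≤ 2·2.
L = 25 + 26·Dx^2 + Dx^4  (order 4).
h: a_k = 0, -6, 0, 21, 0, -521/20, 0, 13021/840, 0, -5167/960, …
ICs: h(0) = 0, h′(0) = -6, h′′(0) = 0, h′′′(0) = 126.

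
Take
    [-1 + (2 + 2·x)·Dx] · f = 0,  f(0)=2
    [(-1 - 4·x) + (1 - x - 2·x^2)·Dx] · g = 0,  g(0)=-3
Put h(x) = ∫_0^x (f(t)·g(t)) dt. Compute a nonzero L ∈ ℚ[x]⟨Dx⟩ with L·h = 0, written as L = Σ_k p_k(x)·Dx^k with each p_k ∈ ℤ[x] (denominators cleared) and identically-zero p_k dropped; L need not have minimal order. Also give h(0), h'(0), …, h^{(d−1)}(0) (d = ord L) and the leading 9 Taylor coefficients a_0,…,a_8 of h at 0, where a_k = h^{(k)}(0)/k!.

L = (3 + 6·x)·Dx + (-2 + 2·x + 4·x^2)·Dx^2  (order 2).
h: a_k = 0, -6, -9/2, -27/4, -309/32, -5049/320, -6669/256, -160749/3584, -641709/8192, …
ICs: h(0) = 0, h′(0) = -6.

f: a_k = 2, 1, -1/4, 1/8, -5/64, 7/128, -21/512, 33/1024, -429/16384, …
g: a_k = -3, -3, -9, -15, -33, -63, -129, -255, -513, …
f·g: L₀ = L_f ⊗_s L_g, ord ≤ 1·1.
h=∫₀ˣh₀: take L = L₀·Dx.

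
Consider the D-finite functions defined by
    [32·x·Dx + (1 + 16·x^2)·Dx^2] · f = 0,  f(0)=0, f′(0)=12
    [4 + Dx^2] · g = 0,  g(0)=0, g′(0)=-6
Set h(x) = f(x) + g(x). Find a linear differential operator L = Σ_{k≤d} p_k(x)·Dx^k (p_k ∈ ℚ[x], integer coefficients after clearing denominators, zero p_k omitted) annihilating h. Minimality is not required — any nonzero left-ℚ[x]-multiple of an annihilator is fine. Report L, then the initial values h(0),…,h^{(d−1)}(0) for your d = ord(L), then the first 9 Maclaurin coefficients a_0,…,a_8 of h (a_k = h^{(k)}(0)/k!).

f: a_k = 0, 12, 0, -64, 0, 3072/5, 0, -49152/7, 0, …
g: a_k = 0, -6, 0, 4, 0, -4/5, 0, 8/105, 0, …
h₀=f+g: left-lcm gives L₀, ord ≤ 4.
L = (-6016·x + 102400·x^3 + 32768·x^5)·Dx + (-28 + 1216·x^2 + 27648·x^4 + 16384·x^6)·Dx^2 + (-1504·x + 25600·x^3 + 8192·x^5)·Dx^3 + (-7 + 304·x^2 + 6912·x^4 + 4096·x^6)·Dx^4  (order 4).
h: a_k = 0, 6, 0, -60, 0, 3068/5, 0, -737272/105, 0, …
ICs: h(0) = 0, h′(0) = 6, h′′(0) = 0, h′′′(0) = -360.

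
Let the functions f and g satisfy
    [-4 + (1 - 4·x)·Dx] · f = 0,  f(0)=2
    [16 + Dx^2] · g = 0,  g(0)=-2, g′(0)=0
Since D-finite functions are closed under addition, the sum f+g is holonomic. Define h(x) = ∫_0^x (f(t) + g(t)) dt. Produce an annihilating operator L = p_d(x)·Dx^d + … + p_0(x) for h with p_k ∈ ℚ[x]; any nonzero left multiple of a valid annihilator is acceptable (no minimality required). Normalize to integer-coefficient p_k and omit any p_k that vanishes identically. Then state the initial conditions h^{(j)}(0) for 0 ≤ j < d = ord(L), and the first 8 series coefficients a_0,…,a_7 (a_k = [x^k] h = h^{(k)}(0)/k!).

L = (448 - 512·x + 1024·x^2)·Dx + (-48 + 320·x - 768·x^2 + 1024·x^3)·Dx^2 + (28 - 32·x + 64·x^2)·Dx^3 + (-3 + 20·x - 48·x^2 + 64·x^3)·Dx^4  (order 4).
h: a_k = 0, 0, 4, 16, 32, 1472/15, 1024/3, 52736/45, …
ICs: h(0) = 0, h′(0) = 0, h′′(0) = 8, h′′′(0) = 96.

f: a_k = 2, 8, 32, 128, 512, 2048, 8192, 32768, …
g: a_k = -2, 0, 16, 0, -64/3, 0, 512/45, 0, …
h₀=f+g: left-lcm gives L₀, ord ≤ 3.
h=∫h₀ ⇒ L = L₀·Dx.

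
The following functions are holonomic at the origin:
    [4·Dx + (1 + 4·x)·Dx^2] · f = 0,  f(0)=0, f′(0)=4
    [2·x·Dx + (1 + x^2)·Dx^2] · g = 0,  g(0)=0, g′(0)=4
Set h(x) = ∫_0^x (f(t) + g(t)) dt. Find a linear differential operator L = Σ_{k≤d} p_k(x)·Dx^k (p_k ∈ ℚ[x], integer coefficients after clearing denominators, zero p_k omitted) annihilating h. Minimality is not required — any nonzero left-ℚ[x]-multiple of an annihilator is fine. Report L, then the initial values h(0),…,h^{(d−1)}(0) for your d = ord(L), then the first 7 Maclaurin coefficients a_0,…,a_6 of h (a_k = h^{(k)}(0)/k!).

L = (-4 - 48·x + 12·x^2 + 16·x^3)·Dx^2 + (-17 - 8·x - 45·x^2 + 24·x^3 + 32·x^4)·Dx^3 + (-2 - 7·x + 4·x^2 + x^3 + 6·x^4 + 8·x^5)·Dx^4  (order 4).
h: a_k = 0, 0, 4, -8/3, 5, -64/5, 514/15, …
ICs: h(0) = 0, h′(0) = 0, h′′(0) = 8, h′′′(0) = -16.

f: a_k = 0, 4, -8, 64/3, -64, 1024/5, -2048/3, …
g: a_k = 0, 4, 0, -4/3, 0, 4/5, 0, …
Weyl lclm of L_f,L_g ⇒ L₀ (ord ≤ 4).
∫: right-multiply L₀ by Dx.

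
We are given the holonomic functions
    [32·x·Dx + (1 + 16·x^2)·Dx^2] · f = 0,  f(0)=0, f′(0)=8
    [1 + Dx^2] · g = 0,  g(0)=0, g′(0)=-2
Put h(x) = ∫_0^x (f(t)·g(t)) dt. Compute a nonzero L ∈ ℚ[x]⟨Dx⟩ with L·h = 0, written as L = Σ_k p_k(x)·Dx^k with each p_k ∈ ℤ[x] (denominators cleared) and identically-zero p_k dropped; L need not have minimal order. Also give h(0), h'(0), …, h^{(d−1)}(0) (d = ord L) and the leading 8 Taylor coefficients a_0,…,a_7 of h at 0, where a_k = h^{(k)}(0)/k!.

f: a_k = 0, 8, 0, -128/3, 0, 2048/5, 0, -32768/7, …
g: a_k = 0, -2, 0, 1/3, 0, -1/60, 0, 1/2520, …
f·g: L₀ = L_f ⊗_s L_g, ord ≤ 2·2.
Integrate: L := L₀·Dx.
L = (1105 + 51776·x^2 + 22016·x^4 + 16384·x^6 + 65536·x^8)·Dx + (2112·x + 35840·x^3 + 49152·x^5 + 262144·x^7)·Dx^2 + (1122 + 52352·x^2 + 27648·x^4 + 32768·x^6 + 131072·x^8)·Dx^3 + (2112·x + 35840·x^3 + 49152·x^5 + 262144·x^7)·Dx^4 + (17 + 576·x^2 + 5632·x^4 + 16384·x^6 + 65536·x^8)·Dx^5  (order 5).
h: a_k = 0, 0, 0, -16/3, 0, 88/5, 0, -7502/63, …
ICs: h(0) = 0, h′(0) = 0, h′′(0) = 0, h′′′(0) = -32, h′′′′(0) = 0.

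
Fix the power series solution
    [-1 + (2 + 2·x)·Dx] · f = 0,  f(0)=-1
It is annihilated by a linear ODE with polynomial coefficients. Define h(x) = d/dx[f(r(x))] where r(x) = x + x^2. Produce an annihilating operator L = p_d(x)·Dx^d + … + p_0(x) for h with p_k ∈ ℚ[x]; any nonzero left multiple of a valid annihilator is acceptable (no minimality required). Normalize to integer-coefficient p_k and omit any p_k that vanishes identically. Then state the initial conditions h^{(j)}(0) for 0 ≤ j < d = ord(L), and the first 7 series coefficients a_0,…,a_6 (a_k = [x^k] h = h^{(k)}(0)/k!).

L = 3 + (-2 - 6·x - 6·x^2 - 4·x^3)·Dx  (order 1).
h: a_k = -1/2, -3/4, 9/16, -3/32, -75/256, 171/512, -147/2048, …
ICs: h(0) = -1/2.

f: a_k = -1, -1/2, 1/8, -1/16, 5/128, -7/256, 21/1024, …
L₀ from L_f via x↦r, Dx↦r'^{-1}Dx.
Differentiate: ansatz ord ≤ ord L₀ ⇒ L.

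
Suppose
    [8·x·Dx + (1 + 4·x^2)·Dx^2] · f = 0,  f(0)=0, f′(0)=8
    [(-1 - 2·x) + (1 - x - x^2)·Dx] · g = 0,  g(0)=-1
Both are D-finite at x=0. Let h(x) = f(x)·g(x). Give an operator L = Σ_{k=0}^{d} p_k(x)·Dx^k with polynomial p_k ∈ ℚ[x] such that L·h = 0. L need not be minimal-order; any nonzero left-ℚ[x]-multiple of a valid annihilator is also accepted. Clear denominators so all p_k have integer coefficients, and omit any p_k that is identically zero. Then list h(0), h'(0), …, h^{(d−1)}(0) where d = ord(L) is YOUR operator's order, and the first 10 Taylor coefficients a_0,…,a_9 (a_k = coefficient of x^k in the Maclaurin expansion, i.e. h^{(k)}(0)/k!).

f: a_k = 0, 8, 0, -32/3, 0, 128/5, 0, -512/7, 0, 2048/9, …
g: a_k = -1, -1, -2, -3, -5, -8, -13, -21, -34, -55, …
f·g: L₀ = L_f ⊗_s L_g, ord ≤ 2·1.
L = (2 + 8·x + 24·x^2) + (2 - 4·x + 16·x^2 + 24·x^3)·Dx + (-1 + x - 3·x^2 + 4·x^3 + 4·x^4)·Dx^2  (order 2).
h: a_k = 0, -8, -8, -16/3, -40/3, -664/15, -288/5, -3016/105, -9064/105, -21584/63, …
ICs: h(0) = 0, h′(0) = -8.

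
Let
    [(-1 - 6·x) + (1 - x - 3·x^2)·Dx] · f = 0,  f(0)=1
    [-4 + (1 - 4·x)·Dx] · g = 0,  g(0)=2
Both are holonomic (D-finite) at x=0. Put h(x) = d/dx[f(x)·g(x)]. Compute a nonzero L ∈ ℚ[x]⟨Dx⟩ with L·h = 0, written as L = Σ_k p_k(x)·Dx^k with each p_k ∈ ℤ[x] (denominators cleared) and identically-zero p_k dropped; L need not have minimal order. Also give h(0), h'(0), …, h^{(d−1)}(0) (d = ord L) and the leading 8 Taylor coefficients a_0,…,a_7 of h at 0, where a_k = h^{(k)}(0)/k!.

f: a_k = 1, 1, 4, 7, 19, 40, 97, 217, …
g: a_k = 2, 8, 32, 128, 512, 2048, 8192, 32768, …
L₀ := L_f ⊗_s L_g (sym. prod.), ord ≤ 1.
Derive L from L₀ (diff closure).
L = (48 - 102·x - 354·x^2 + 192·x^3 + 1728·x^4) + (-5 + 27·x + 21·x^2 - 238·x^3 + 60·x^4 + 432·x^5)·Dx  (order 1).
h: a_k = 10, 96, 618, 3448, 17640, 85836, 403606, 1853184, …
ICs: h(0) = 10.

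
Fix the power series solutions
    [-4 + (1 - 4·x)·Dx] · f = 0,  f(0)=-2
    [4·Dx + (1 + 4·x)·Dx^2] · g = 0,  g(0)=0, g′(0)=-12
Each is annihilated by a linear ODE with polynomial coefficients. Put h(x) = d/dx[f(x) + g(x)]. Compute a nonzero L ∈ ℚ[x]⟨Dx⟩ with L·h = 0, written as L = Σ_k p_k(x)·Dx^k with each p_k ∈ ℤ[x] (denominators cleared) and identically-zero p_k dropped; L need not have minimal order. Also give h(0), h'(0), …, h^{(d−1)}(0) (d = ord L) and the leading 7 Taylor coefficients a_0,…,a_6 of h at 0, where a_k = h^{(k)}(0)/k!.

L = (160 + 128·x) + (16 + 256·x + 256·x^2)·Dx + (-3 - 4·x + 48·x^2 + 64·x^3)·Dx^2  (order 2).
h: a_k = -20, -16, -576, -1280, -13312, -36864, -278528, …
ICs: h(0) = -20, h′(0) = -16.

f: a_k = -2, -8, -32, -128, -512, -2048, -8192, …
g: a_k = 0, -12, 24, -64, 192, -3072/5, 2048, …
Sum ⇒ L₀ = lclm(L_f,L_g) in ℚ(x)⟨Dx⟩.
Derive L from L₀ (diff closure).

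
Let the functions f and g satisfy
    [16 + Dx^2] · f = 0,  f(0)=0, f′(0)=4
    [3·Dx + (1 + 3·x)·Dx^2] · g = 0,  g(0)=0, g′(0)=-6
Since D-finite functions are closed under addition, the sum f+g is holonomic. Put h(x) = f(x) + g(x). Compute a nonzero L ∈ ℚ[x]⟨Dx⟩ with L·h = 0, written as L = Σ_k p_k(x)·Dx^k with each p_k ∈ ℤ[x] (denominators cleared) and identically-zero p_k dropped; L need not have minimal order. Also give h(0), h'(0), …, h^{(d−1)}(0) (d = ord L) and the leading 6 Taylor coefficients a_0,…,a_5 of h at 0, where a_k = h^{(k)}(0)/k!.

L = (1680 + 2304·x + 3456·x^2)·Dx + (272 + 1584·x + 3456·x^2 + 3456·x^3)·Dx^2 + (105 + 144·x + 216·x^2)·Dx^3 + (17 + 99·x + 216·x^2 + 216·x^3)·Dx^4  (order 4).
h: a_k = 0, -2, 9, -86/3, 81/2, -266/3, …
ICs: h(0) = 0, h′(0) = -2, h′′(0) = 18, h′′′(0) = -172.

f: a_k = 0, 4, 0, -32/3, 0, 128/15, …
g: a_k = 0, -6, 9, -18, 81/2, -486/5, …
L₀ := lclm(L_f,L_g); ord L₀ ≤ 2+2.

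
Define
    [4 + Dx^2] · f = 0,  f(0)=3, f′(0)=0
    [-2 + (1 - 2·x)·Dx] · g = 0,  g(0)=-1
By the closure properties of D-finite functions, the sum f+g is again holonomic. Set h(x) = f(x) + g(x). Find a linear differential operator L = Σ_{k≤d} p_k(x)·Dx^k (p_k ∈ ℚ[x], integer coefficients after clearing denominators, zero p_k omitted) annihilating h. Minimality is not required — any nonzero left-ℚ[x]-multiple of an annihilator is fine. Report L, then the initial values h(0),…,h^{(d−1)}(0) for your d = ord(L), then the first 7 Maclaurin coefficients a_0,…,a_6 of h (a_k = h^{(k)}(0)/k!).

f: a_k = 3, 0, -6, 0, 2, 0, -4/15, …
g: a_k = -1, -2, -4, -8, -16, -32, -64, …
Weyl lclm of L_f,L_g ⇒ L₀ (ord ≤ 3).
L = (-56 + 32·x - 32·x^2) + (12 - 40·x + 48·x^2 - 32·x^3)·Dx + (-14 + 8·x - 8·x^2)·Dx^2 + (3 - 10·x + 12·x^2 - 8·x^3)·Dx^3  (order 3).
h: a_k = 2, -2, -10, -8, -14, -32, -964/15, …
ICs: h(0) = 2, h′(0) = -2, h′′(0) = -20.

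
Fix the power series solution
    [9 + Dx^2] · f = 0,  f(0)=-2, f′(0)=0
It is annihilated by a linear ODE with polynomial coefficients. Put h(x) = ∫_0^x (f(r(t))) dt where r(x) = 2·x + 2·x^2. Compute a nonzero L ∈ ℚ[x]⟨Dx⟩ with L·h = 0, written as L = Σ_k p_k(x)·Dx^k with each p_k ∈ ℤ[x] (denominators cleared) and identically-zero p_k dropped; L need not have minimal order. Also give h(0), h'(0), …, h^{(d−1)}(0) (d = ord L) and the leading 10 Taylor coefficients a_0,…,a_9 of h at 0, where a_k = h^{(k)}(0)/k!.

L = (36 + 216·x + 432·x^2 + 288·x^3)·Dx - 2·Dx^2 + (1 + 2·x)·Dx^3  (order 3).
h: a_k = 0, -2, 0, 12, 18, -72/5, -72, -2592/35, 216/5, 6816/35, …
ICs: h(0) = 0, h′(0) = -2, h′′(0) = 0.

f: a_k = -2, 0, 9, 0, -27/4, 0, 81/40, 0, -729/2240, 0, …
L₀ from L_f via x↦r, Dx↦r'^{-1}Dx.
∫: right-multiply L₀ by Dx.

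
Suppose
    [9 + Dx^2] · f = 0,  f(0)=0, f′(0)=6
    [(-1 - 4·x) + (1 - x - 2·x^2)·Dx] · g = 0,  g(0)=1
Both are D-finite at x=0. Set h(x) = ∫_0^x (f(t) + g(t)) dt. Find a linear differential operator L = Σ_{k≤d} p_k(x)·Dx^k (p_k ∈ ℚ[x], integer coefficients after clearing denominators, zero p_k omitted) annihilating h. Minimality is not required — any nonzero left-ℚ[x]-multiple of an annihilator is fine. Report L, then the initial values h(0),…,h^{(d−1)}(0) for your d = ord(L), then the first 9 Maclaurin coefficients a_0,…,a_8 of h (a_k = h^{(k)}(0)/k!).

f: a_k = 0, 6, 0, -9, 0, 81/20, 0, -243/280, 0, …
g: a_k = 1, 1, 3, 5, 11, 21, 43, 85, 171, …
h₀=f+g: left-lcm gives L₀, ord ≤ 3.
h=∫₀ˣh₀: take L = L₀·Dx.
L = (-117 - 486·x - 135·x^2 - 360·x^3 - 540·x^4 - 432·x^5)·Dx + (45 - 63·x - 81·x^2 + 153·x^3 + 18·x^4 - 324·x^5 - 216·x^6)·Dx^2 + (-13 - 54·x - 15·x^2 - 40·x^3 - 60·x^4 - 48·x^5)·Dx^3 + (5 - 7·x - 9·x^2 + 17·x^3 + 2·x^4 - 36·x^5 - 24·x^6)·Dx^4  (order 4).
h: a_k = 0, 1, 7/2, 1, -1, 11/5, 167/40, 43/7, 23557/2240, …
ICs: h(0) = 0, h′(0) = 1, h′′(0) = 7, h′′′(0) = 6.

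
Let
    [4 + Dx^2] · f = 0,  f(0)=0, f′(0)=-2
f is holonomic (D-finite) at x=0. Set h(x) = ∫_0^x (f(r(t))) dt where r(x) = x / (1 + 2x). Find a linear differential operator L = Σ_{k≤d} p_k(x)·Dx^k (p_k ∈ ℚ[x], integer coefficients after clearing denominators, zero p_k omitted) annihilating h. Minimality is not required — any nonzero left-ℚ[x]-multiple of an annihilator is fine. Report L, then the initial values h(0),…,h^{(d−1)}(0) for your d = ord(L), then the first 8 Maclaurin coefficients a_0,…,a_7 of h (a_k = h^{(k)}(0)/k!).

f: a_k = 0, -2, 0, 4/3, 0, -4/15, 0, 8/315, …
Change of var in L_f (x↦r) gives L₀.
h=∫₀ˣh₀: take L = L₀·Dx.
L = 4·Dx + (4 + 24·x + 48·x^2 + 32·x^3)·Dx^2 + (1 + 8·x + 24·x^2 + 32·x^3 + 16·x^4)·Dx^3  (order 3).
h: a_k = 0, 0, -1, 4/3, -5/3, 8/5, -2/45, -40/7, …
ICs: h(0) = 0, h′(0) = 0, h′′(0) = -2.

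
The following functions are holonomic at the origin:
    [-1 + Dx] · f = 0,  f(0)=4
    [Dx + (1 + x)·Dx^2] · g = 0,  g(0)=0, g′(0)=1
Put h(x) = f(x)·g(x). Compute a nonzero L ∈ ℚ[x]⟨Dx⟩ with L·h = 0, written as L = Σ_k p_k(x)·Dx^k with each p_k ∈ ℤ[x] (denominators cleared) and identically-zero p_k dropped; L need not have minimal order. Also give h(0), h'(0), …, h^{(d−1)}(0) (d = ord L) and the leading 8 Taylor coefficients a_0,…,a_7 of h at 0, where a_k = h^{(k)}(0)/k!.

f: a_k = 4, 4, 2, 2/3, 1/6, 1/30, 1/180, 1/1260, …
g: a_k = 0, 1, -1/2, 1/3, -1/4, 1/5, -1/6, 1/7, …
Sym-product of L_f,L_g gives L₀ (≤ ord 2).
L = x + (-1 - 2·x)·Dx + (1 + x)·Dx^2  (order 2).
h: a_k = 0, 4, 2, 4/3, 0, 3/10, -7/36, 23/126, …
ICs: h(0) = 0, h′(0) = 4.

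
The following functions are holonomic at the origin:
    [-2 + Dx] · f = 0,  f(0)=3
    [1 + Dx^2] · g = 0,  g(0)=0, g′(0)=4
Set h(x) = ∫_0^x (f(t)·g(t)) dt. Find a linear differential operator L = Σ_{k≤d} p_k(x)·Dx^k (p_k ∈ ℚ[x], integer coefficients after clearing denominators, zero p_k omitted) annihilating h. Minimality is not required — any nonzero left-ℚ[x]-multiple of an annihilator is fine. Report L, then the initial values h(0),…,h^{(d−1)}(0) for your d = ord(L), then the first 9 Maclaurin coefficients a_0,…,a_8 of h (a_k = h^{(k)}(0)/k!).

f: a_k = 3, 6, 6, 4, 2, 4/5, 4/15, 8/105, 2/105, …
g: a_k = 0, 4, 0, -2/3, 0, 1/30, 0, -1/1260, 0, …
h₀=f·g: eliminate ⇒ L₀, order ≤ 1·2.
h=∫h₀ ⇒ L = L₀·Dx.
L = 5·Dx - 4·Dx^2 + Dx^3  (order 3).
h: a_k = 0, 0, 6, 8, 11/2, 12/5, 41/60, 11/105, -29/3360, …
ICs: h(0) = 0, h′(0) = 0, h′′(0) = 12.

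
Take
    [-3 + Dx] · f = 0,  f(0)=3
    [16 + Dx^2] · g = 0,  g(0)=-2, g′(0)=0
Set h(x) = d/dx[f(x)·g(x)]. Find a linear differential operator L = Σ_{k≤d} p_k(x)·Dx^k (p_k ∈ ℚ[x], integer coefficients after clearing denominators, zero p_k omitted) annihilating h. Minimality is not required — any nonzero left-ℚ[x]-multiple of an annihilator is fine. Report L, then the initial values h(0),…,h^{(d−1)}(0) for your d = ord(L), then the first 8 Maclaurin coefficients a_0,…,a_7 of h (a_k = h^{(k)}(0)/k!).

L = 25 - 6·Dx + Dx^2  (order 2).
h: a_k = -18, 42, 351, 527, 237/4, -11753/20, -25481/40, -164833/840, …
ICs: h(0) = -18, h′(0) = 42.

f: a_k = 3, 9, 27/2, 27/2, 81/8, 243/40, 243/80, 729/560, …
g: a_k = -2, 0, 16, 0, -64/3, 0, 512/45, 0, …
L₀ := L_f ⊗_s L_g (sym. prod.), ord ≤ 2.
Differentiate: ansatz ord ≤ ord L₀ ⇒ L.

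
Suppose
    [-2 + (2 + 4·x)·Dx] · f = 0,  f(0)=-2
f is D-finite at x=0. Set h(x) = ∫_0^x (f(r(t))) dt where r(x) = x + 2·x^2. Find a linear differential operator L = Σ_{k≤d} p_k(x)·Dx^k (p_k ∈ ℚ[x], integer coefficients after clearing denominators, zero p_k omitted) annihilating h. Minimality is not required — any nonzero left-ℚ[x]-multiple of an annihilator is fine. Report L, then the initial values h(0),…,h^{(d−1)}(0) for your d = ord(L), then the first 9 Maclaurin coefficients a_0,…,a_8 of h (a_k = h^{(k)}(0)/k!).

L = (-1 - 4·x)·Dx + (1 + 2·x + 4·x^2)·Dx^2  (order 2).
h: a_k = 0, -2, -1, -1, 3/4, -3/20, -5/8, 57/56, -21/64, …
ICs: h(0) = 0, h′(0) = -2.

f: a_k = -2, -2, 1, -1, 5/4, -7/4, 21/8, -33/8, 429/64, …
f∘r: x↦r, Dx↦Dx/r' in L_f ⇒ L₀.
h=∫₀ˣh₀: take L = L₀·Dx.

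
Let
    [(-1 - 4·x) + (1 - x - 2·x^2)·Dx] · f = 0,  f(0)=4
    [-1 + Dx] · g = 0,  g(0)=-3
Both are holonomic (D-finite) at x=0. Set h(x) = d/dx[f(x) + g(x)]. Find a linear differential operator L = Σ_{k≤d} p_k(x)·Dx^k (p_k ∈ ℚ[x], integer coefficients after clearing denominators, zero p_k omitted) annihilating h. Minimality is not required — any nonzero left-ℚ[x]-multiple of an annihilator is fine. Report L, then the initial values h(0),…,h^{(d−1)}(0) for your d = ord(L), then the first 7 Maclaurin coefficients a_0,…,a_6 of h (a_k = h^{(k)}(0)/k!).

f: a_k = 4, 4, 12, 20, 44, 84, 172, …
g: a_k = -3, -3, -3/2, -1/2, -1/8, -1/40, -1/240, …
h₀=f+g: left-lcm gives L₀, ord ≤ 2.
h=h₀': d/dx-closure on L₀ ⇒ L.
L = (24 + 138·x + 144·x^2 + 240·x^3 + 48·x^4) + (-29 - 142·x - 155·x^2 - 200·x^3 + 20·x^4 + 16·x^5)·Dx + (5 + 4·x + 11·x^2 - 40·x^3 - 68·x^4 - 16·x^5)·Dx^2  (order 2).
h: a_k = 1, 21, 117/2, 351/2, 3359/8, 41279/40, 571199/240, …
ICs: h(0) = 1, h′(0) = 21.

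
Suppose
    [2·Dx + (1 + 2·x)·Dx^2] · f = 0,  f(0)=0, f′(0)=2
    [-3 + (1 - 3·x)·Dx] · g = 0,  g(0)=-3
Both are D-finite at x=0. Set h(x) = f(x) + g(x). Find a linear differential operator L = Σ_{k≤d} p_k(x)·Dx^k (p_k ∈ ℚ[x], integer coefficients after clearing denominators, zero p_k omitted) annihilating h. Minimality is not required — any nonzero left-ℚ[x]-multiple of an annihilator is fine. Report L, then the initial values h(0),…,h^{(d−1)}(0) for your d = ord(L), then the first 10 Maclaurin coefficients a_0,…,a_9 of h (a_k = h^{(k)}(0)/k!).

L = (-78 - 36·x)·Dx + (-23 - 132·x - 72·x^2)·Dx^2 + (4 - x - 27·x^2 - 18·x^3)·Dx^3  (order 3).
h: a_k = -3, -7, -29, -235/3, -247, -3613/5, -6593/3, -45799/7, -19715, -530929/9, …
ICs: h(0) = -3, h′(0) = -7, h′′(0) = -58.

f: a_k = 0, 2, -2, 8/3, -4, 32/5, -32/3, 128/7, -32, 512/9, …
g: a_k = -3, -9, -27, -81, -243, -729, -2187, -6561, -19683, -59049, …
Weyl lclm of L_f,L_g ⇒ L₀ (ord ≤ 3).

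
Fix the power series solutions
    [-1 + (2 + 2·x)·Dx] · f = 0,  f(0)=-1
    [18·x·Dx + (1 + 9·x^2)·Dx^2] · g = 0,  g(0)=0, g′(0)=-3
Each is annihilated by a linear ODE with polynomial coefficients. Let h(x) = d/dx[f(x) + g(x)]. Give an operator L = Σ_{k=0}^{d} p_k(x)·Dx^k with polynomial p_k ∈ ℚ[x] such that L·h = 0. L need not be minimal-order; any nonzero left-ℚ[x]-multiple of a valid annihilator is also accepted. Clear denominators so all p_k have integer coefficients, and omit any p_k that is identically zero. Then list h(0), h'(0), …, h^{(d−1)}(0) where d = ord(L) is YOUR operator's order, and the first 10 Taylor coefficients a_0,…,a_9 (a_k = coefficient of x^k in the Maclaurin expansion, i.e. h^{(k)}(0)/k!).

f: a_k = -1, -1/2, 1/8, -1/16, 5/128, -7/256, 21/1024, -33/2048, 429/32768, -715/65536, …
g: a_k = 0, -3, 0, 9, 0, -243/5, 0, 2187/7, 0, -2187, …
L₀ := lclm(L_f,L_g); ord L₀ ≤ 1+2.
h=h₀': d/dx-closure on L₀ ⇒ L.
L = (-36 - 90·x + 972·x^2 + 486·x^3) + (-75 - 144·x + 1818·x^2 + 3888·x^3 + 1701·x^4)·Dx + (-2 + 70·x + 108·x^2 + 684·x^3 + 1134·x^4 + 486·x^5)·Dx^2  (order 2).
h: a_k = -7/2, 1/4, 429/16, 5/32, -62243/256, 63/512, 4478745/2048, 429/4096, -1289951523/65536, 12155/131072, …
ICs: h(0) = -7/2, h′(0) = 1/4.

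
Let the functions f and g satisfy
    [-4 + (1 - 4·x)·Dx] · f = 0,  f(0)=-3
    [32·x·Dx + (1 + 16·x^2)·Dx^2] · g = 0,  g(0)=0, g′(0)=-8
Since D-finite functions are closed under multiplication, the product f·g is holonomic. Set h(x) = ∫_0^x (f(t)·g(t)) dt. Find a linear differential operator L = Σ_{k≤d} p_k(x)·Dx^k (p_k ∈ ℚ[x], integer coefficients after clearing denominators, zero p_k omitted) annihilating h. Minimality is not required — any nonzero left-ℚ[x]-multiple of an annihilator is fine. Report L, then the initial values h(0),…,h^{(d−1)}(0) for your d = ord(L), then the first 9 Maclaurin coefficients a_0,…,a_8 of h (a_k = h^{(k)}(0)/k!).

L = 128·x·Dx + (8 - 32·x + 256·x^2)·Dx^2 + (-1 + 4·x - 16·x^2 + 64·x^3)·Dx^3  (order 3).
h: a_k = 0, 0, 12, 32, 64, 1024/5, 13312/15, 106496/35, 311296/35, …
ICs: h(0) = 0, h′(0) = 0, h′′(0) = 24.

f: a_k = -3, -12, -48, -192, -768, -3072, -12288, -49152, -196608, …
g: a_k = 0, -8, 0, 128/3, 0, -2048/5, 0, 32768/7, 0, …
L₀ := L_f ⊗_s L_g (sym. prod.), ord ≤ 2.
h=∫₀ˣh₀: take L = L₀·Dx.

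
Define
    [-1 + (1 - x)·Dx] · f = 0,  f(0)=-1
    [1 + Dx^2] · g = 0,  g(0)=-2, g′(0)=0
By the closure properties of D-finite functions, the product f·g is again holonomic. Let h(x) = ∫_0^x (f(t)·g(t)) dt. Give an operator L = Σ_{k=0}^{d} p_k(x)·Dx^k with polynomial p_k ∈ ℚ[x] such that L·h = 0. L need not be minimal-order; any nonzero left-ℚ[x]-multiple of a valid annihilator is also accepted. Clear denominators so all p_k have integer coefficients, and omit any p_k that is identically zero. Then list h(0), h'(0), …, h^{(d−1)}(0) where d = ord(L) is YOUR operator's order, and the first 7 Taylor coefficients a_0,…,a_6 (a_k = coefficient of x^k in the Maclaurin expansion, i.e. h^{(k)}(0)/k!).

f: a_k = -1, -1, -1, -1, -1, -1, -1, …
g: a_k = -2, 0, 1, 0, -1/12, 0, 1/360, …
L₀ := L_f ⊗_s L_g (sym. prod.), ord ≤ 2.
Integrate: L := L₀·Dx.
L = (-1 + x)·Dx + 2·Dx^2 + (-1 + x)·Dx^3  (order 3).
h: a_k = 0, 2, 1, 1/3, 1/4, 13/60, 13/72, …
ICs: h(0) = 0, h′(0) = 2, h′′(0) = 2.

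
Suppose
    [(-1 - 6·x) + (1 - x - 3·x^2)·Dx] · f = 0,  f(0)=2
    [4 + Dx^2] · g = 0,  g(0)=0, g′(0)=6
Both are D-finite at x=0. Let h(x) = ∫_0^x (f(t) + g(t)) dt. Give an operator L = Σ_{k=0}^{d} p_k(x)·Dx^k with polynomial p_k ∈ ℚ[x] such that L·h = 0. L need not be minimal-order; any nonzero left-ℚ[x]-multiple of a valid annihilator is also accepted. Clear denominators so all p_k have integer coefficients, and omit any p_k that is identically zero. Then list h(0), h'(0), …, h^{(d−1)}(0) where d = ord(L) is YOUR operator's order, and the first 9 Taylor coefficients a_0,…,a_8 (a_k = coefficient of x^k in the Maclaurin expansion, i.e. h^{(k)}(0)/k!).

f: a_k = 2, 2, 8, 14, 38, 80, 194, 434, 1016, …
g: a_k = 0, 6, 0, -4, 0, 4/5, 0, -8/105, 0, …
h₀=f+g: left-lcm gives L₀, ord ≤ 3.
h=∫h₀ ⇒ L = L₀·Dx.
L = (92 + 608·x + 512·x^2 + 1104·x^3 + 360·x^4 + 432·x^5)·Dx + (-24 + 4·x + 24·x^2 + 80·x^3 + 180·x^4 + 216·x^5 + 216·x^6)·Dx^2 + (23 + 152·x + 128·x^2 + 276·x^3 + 90·x^4 + 108·x^5)·Dx^3 + (-6 + x + 6·x^2 + 20·x^3 + 45·x^4 + 54·x^5 + 54·x^6)·Dx^4  (order 4).
h: a_k = 0, 2, 4, 8/3, 5/2, 38/5, 202/15, 194/7, 22781/420, …
ICs: h(0) = 0, h′(0) = 2, h′′(0) = 8, h′′′(0) = 16.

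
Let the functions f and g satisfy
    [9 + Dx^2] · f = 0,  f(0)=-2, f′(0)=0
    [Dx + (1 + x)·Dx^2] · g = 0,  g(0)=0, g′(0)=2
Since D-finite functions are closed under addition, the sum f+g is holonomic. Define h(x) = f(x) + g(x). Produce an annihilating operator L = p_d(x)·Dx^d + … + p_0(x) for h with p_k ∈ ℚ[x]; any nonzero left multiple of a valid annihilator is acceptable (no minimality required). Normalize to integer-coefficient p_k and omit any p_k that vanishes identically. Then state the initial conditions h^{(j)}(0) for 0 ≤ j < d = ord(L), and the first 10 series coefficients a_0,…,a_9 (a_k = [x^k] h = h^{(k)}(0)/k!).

L = (135 + 162·x + 81·x^2)·Dx + (99 + 261·x + 243·x^2 + 81·x^3)·Dx^2 + (15 + 18·x + 9·x^2)·Dx^3 + (11 + 29·x + 27·x^2 + 9·x^3)·Dx^4  (order 4).
h: a_k = -2, 2, 8, 2/3, -29/4, 2/5, 203/120, 2/7, -1289/2240, 2/9, …
ICs: h(0) = -2, h′(0) = 2, h′′(0) = 16, h′′′(0) = 4.

f: a_k = -2, 0, 9, 0, -27/4, 0, 81/40, 0, -729/2240, 0, …
g: a_k = 0, 2, -1, 2/3, -1/2, 2/5, -1/3, 2/7, -1/4, 2/9, …
Sum ⇒ L₀ = lclm(L_f,L_g) in ℚ(x)⟨Dx⟩.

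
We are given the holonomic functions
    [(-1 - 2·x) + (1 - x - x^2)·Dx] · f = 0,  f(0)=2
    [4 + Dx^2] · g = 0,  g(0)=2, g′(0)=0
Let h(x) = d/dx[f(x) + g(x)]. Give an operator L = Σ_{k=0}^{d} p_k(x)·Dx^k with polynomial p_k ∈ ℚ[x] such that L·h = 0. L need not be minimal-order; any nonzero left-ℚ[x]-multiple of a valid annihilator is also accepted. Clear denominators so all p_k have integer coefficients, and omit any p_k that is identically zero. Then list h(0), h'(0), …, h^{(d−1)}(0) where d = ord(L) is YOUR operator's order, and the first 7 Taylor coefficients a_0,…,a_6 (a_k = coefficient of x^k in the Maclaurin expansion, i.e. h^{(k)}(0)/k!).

L = (272 + 704·x + 880·x^2 + 400·x^3 + 320·x^4 + 144·x^5 + 48·x^6) + (-44 - 52·x + 108·x^2 + 80·x^3 + 40·x^4 + 72·x^5 + 56·x^6 + 16·x^7)·Dx + (68 + 176·x + 220·x^2 + 100·x^3 + 80·x^4 + 36·x^5 + 12·x^6)·Dx^2 + (-11 - 13·x + 27·x^2 + 20·x^3 + 10·x^4 + 18·x^5 + 14·x^6 + 4·x^7)·Dx^3  (order 3).
h: a_k = 2, 0, 18, 136/3, 80, 2324/15, 294, …
ICs: h(0) = 2, h′(0) = 0, h′′(0) = 36.

f: a_k = 2, 2, 4, 6, 10, 16, 26, …
g: a_k = 2, 0, -4, 0, 4/3, 0, -8/45, …
f+g: L₀ = lclm(L_f,L_g), ord ≤ 1+2.
h=h₀': d/dx-closure on L₀ ⇒ L.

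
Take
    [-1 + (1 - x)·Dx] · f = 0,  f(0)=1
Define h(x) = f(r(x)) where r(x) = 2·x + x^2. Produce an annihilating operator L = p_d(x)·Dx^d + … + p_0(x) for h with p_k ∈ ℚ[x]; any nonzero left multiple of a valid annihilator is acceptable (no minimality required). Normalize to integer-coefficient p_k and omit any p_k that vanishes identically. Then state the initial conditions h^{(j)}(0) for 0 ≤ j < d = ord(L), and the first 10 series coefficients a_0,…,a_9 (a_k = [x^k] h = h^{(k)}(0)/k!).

f: a_k = 1, 1, 1, 1, 1, 1, 1, 1, 1, 1, …
Substitute x→r, Dx→(1/r')Dx; clear ⇒ L₀.
L = (2 + 2·x) + (-1 + 2·x + x^2)·Dx  (order 1).
h: a_k = 1, 2, 5, 12, 29, 70, 169, 408, 985, 2378, …
ICs: h(0) = 1.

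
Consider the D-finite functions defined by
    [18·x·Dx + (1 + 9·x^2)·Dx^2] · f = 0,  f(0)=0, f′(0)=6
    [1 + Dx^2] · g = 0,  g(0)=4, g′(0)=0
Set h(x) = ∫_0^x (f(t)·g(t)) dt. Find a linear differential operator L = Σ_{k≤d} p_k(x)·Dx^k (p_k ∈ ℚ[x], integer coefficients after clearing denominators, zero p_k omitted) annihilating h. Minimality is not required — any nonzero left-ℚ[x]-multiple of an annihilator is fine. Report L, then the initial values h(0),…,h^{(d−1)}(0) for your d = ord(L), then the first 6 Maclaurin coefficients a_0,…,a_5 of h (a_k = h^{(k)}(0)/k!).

f: a_k = 0, 6, 0, -18, 0, 486/5, …
g: a_k = 4, 0, -2, 0, 1/6, 0, …
h₀=f·g: eliminate ⇒ L₀, order ≤ 2·2.
Integrate: L := L₀·Dx.
L = (370 + 9594·x^2 + 4131·x^4 + 2916·x^6 + 6561·x^8)·Dx + (684·x + 6804·x^3 + 8748·x^5 + 26244·x^7)·Dx^2 + (380 + 9792·x^2 + 5346·x^4 + 5832·x^6 + 13122·x^8)·Dx^3 + (684·x + 6804·x^3 + 8748·x^5 + 26244·x^7)·Dx^4 + (10 + 198·x^2 + 1215·x^4 + 2916·x^6 + 6561·x^8)·Dx^5  (order 5).
h: a_k = 0, 0, 12, 0, -21, 0, …
ICs: h(0) = 0, h′(0) = 0, h′′(0) = 24, h′′′(0) = 0, h′′′′(0) = -504.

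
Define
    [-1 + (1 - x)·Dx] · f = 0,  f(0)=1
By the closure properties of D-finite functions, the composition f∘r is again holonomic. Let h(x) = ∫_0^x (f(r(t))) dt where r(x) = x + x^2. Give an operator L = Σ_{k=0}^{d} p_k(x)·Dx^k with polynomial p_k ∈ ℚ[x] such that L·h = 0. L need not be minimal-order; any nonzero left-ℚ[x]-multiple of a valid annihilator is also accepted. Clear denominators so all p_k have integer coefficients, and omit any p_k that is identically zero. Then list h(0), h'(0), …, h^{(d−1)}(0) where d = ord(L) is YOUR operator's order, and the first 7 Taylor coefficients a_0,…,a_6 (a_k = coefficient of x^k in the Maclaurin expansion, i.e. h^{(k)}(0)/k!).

L = (1 + 2·x)·Dx + (-1 + x + x^2)·Dx^2  (order 2).
h: a_k = 0, 1, 1/2, 2/3, 3/4, 1, 4/3, …
ICs: h(0) = 0, h′(0) = 1.

f: a_k = 1, 1, 1, 1, 1, 1, 1, …
f∘r: x↦r, Dx↦Dx/r' in L_f ⇒ L₀.
∫: right-multiply L₀ by Dx.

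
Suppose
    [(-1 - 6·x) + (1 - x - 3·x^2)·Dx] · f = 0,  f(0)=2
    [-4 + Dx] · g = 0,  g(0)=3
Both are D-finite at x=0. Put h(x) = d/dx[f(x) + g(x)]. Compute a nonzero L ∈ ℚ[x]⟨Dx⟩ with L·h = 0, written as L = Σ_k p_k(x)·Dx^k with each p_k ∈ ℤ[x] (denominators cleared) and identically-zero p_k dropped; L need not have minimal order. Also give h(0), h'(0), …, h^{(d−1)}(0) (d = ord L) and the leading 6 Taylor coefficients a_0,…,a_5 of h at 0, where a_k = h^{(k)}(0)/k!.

f: a_k = 2, 2, 8, 14, 38, 80, …
g: a_k = 3, 12, 24, 32, 32, 128/5, …
h₀=f+g: left-lcm gives L₀, ord ≤ 2.
Derive L from L₀ (diff closure).
L = (20 + 496·x + 552·x^2 + 2160·x^3 + 1296·x^4) + (-13 - 112·x - 298·x^2 - 516·x^3 + 360·x^4 + 432·x^5)·Dx + (2 - 3·x + 40·x^2 - 6·x^3 - 171·x^4 - 108·x^5)·Dx^2  (order 2).
h: a_k = 14, 64, 138, 280, 528, 6332/5, …
ICs: h(0) = 14, h′(0) = 64.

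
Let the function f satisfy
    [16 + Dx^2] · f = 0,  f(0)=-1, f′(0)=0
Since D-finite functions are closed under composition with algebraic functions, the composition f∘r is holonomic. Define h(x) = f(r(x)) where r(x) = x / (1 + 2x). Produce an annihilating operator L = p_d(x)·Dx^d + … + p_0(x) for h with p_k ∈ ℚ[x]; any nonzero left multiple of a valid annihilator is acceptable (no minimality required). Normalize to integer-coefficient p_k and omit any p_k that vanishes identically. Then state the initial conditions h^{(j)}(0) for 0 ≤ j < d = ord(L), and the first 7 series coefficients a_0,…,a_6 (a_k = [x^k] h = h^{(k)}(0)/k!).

f: a_k = -1, 0, 8, 0, -32/3, 0, 256/45, …
Substitute x→r, Dx→(1/r')Dx; clear ⇒ L₀.
L = 16 + (4 + 24·x + 48·x^2 + 32·x^3)·Dx + (1 + 8·x + 24·x^2 + 32·x^3 + 16·x^4)·Dx^2  (order 2).
h: a_k = -1, 0, 8, -32, 256/3, -512/3, 9856/45, …
ICs: h(0) = -1, h′(0) = 0.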